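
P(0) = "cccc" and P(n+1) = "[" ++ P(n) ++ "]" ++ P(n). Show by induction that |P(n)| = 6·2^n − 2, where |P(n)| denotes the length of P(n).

Base case: |P(0)| = 4, and 6·2^0 − 2 = 4.
Assume |P(m)| = 6·2^m − 2.
Then |P(m+1)| = 1 + |P(m)| + 1 + |P(m)| = 2|P(m)| + 2 = 2(6·2^m − 2) + 2 = 6·2^{m+1} − 4 + 2 = 6·2^{m+1} − 2.
Hence |P(n)| = 6·2^n − 2 for every n ≥ 0, by induction.

|P(n)| = 6·2^n − 2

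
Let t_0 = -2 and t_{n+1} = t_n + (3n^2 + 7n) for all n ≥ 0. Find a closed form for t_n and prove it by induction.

Claim: t_n = n^3 + 2n^2 − 3n − 2.

Base case: t_0 = -2, and 0^3 + 2·0^2 − 3·0 − 2 = -2.
Assume t_j = j^3 + 2j^2 − 3j − 2.
Then t_{j+1} = t_j + (3j^2 + 7j) = (j^3 + 2j^2 − 3j − 2) + (3j^2 + 7j) = j^3 + 5j^2 + 4j − 2,
and (j+1)^3 + 2·(j+1)^2 − 3·(j+1) − 2 = j^3 + 5j^2 + 4j − 2.
By induction, t_n = n^3 + 2n^2 − 3n − 2 for all n ≥ 0.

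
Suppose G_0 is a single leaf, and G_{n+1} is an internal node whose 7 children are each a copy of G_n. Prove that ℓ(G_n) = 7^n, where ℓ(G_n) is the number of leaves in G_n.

Base case: ℓ(G_0) = 1, and 7^0 = 1.
Assume ℓ(G_m) = 7^m.
Then ℓ(G_{m+1}) = 7·ℓ(G_m) = 7·7^m = 7^{m+1}.
Hence ℓ(G_n) = 7^n for every n ≥ 0, by induction.

ℓ(G_n) = 7^n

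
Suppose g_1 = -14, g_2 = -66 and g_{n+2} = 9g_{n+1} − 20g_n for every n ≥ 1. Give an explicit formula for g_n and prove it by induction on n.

Claim: g_n = -4^n − 2·5^n.

Base cases: g_1 = -14 and -4^1 − 2·5^1 = -14; g_2 = -66 and -4^2 − 2·5^2 = -66.
Assume g_i = -4^i − 2·5^i for all 1 ≤ i ≤ j, where j ≥ 2.
Then g_{j+1} = 9g_j − 20g_{j−1} = 9·(-4^j − 2·5^j) − 20·(-4^{j−1} − 2·5^{j−1}) = -(9·4 − 20)4^{j−1} − 2·(9·5 − 20)5^{j−1} = -16·4^{j−1} − 50·5^{j−1} = -4^{j+1} − 2·5^{j+1}.
By strong induction, g_n = -4^n − 2·5^n for all n ≥ 1.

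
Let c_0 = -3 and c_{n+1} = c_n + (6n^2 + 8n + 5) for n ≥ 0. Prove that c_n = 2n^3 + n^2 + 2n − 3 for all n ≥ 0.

Base case: c_0 = -3, and 2·0^3 + 0^2 + 2·0 − 3 = -3.
Assume c_m = 2m^3 + m^2 + 2m − 3.
Then c_{m+1} = c_m + (6m^2 + 8m + 5) = (2m^3 + m^2 + 2m − 3) + (6m^2 + 8m + 5) = 2m^3 + 7m^2 + 10m + 2,
and 2·(m+1)^3 + (m+1)^2 + 2·(m+1) − 3 = 2m^3 + 7m^2 + 10m + 2.
Hence c_n = 2n^3 + n^2 + 2n − 3 for every n ≥ 0, by induction.

c_n = 2n^3 + n^2 + 2n − 3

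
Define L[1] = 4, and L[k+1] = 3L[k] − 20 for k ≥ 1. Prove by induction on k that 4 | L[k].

Base case: L[1] = 4 = 4·1, so 4 | L[1].
Assume 4 | L[m], so L[m] = 4t for some integer t.
Then L[m+1] = 3L[m] − 20 = 3·(4t) − 20 = 4(3t − 5), so 4 | L[m+1].
Hence 4 | L[k] for every k ≥ 1, by induction.

4 | L[k]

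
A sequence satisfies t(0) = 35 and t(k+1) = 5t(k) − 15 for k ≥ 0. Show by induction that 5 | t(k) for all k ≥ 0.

Base case: t(0) = 35 = 5·7, so 5 | t(0).
Assume 5 | t(r), so t(r) = 5s for some integer s.
Then t(r+1) = 5t(r) − 15 = 5·(5s) − 15 = 5(5s − 3), so 5 | t(r+1).
Hence 5 | t(k) for every k ≥ 0, by induction.

5 | t(k)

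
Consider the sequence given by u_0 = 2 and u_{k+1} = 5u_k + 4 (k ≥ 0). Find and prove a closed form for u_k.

Claim: u_k = 3·5^k − 1.

Base case: u_0 = 2, and 3·5^0 − 1 = 3 − 1 = 2.
Assume u_m = 3·5^m − 1 for some m ≥ 0.
Then u_{m+1} = 5u_m + 4 = 5·(3·5^m − 1) + 4 = 15·5^m − 5 + 4 = 3·5^{m+1} − 1.
This completes the inductive step, so u_k = 3·5^k − 1 for all k ≥ 0.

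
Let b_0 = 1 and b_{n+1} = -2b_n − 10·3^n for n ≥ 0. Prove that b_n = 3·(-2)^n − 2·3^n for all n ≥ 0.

Base case: b_0 = 1, and 3·(-2)^0 − 2·3^0 = 3 − 2 = 1.
Assume b_j = 3·(-2)^j − 2·3^j for some j ≥ 0.
Then b_{j+1} = -2b_j − 10·3^j = -2·(3·(-2)^j − 2·3^j) − 10·3^j = 3·(-2)^{j+1} + 4·3^j − 10·3^j = 3·(-2)^{j+1} − 6·3^j = 3·(-2)^{j+1} − 2·3^{j+1}.
This completes the inductive step, so b_n = 3·(-2)^n − 2·3^n for all n ≥ 0.

b_n = 3·(-2)^n − 2·3^n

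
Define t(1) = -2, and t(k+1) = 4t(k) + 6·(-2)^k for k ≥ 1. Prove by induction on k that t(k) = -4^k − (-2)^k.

Base case: t(1) = -2, and -4^1 − (-2)^1 = -4 + 2 = -2.
Assume t(r) = -4^r − (-2)^r for some r ≥ 1.
Then t(r+1) = 4t(r) + 6·(-2)^r = 4·(-4^r − (-2)^r) + 6·(-2)^r = -4^{r+1} − 4·(-2)^r + 6·(-2)^r = -4^{r+1} + 2·(-2)^r = -4^{r+1} − (-2)^{r+1}.
Hence t(k) = -4^k − (-2)^k for every k ≥ 1, by induction.

t(k) = -4^k − (-2)^k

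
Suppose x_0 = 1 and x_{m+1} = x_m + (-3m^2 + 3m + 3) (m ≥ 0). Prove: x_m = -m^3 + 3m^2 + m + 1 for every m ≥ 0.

Base case: x_0 = 1, and -0^3 + 3·0^2 + 0 + 1 = 1.
Assume x_j = -j^3 + 3j^2 + j + 1.
Then x_{j+1} = x_j + (-3j^2 + 3j + 3) = (-j^3 + 3j^2 + j + 1) + (-3j^2 + 3j + 3) = -j^3 + 4j + 4,
and -(j+1)^3 + 3·(j+1)^2 + (j+1) + 1 = -j^3 + 4j + 4.
This completes the inductive step, so x_m = -m^3 + 3m^2 + m + 1 for all m ≥ 0.

x_m = -m^3 + 3m^2 + m + 1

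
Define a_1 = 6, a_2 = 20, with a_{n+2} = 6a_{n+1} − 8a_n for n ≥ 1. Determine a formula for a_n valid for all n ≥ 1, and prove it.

Claim: a_n = 4^n + 2^n.

Base cases: a_1 = 6 and 4^1 + 2^1 = 6; a_2 = 20 and 4^2 + 2^2 = 20.
Assume a_j = 4^j + 2^j for all 1 ≤ j ≤ k, where k ≥ 2.
Then a_{k+1} = 6a_k − 8a_{k−1} = 6·(4^k + 2^k) − 8·(4^{k−1} + 2^{k−1}) = (6·4 − 8)4^{k−1} + (6·2 − 8)2^{k−1} = 16·4^{k−1} + 4·2^{k−1} = 4^{k+1} + 2^{k+1}.
This completes the inductive step, so a_n = 4^n + 2^n for all n ≥ 1.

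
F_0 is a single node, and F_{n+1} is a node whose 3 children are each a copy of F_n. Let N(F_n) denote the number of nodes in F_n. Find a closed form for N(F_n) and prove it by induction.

Claim: N(F_n) = (3^{n+1} − 1)/2.

Base case: N(F_0) = 1, and (3^{0+1} − 1)/2 = 1.
Assume N(F_k) = (3^{k+1} − 1)/2.
Then N(F_{k+1}) = 1 + 3N(F_k) = 1 + 3·(3^{k+1} − 1)/2 = 1 + (3^{k+2} − 3)/2 = (2 + 3^{k+2} − 3)/2 = (3^{k+2} − 1)/2.
Hence N(F_n) = (3^{n+1} − 1)/2 for every n ≥ 0, by induction.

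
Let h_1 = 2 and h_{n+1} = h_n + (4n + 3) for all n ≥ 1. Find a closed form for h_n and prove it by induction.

Claim: h_n = 2n^2 + n − 1.

Base case: h_1 = 2, and 2·1^2 + 1 − 1 = 2.
Assume h_k = 2k^2 + k − 1.
Then h_{k+1} = h_k + (4k + 3) = (2k^2 + k − 1) + (4k + 3) = 2k^2 + 5k + 2,
and 2·(k+1)^2 + (k+1) − 1 = 2k^2 + 5k + 2.
This completes the inductive step, so h_n = 2n^2 + n − 1 for all n ≥ 1.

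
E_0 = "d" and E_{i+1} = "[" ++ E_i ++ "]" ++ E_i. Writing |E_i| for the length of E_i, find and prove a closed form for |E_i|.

Claim: |E_i| = 3·2^i − 2.

Base case: |E_0| = 1, and 3·2^0 − 2 = 1.
Assume |E_k| = 3·2^k − 2.
Then |E_{k+1}| = 1 + |E_k| + 1 + |E_k| = 2|E_k| + 2 = 2(3·2^k − 2) + 2 = 3·2^{k+1} − 4 + 2 = 3·2^{k+1} − 2.
By induction, |E_i| = 3·2^i − 2 for all i ≥ 0.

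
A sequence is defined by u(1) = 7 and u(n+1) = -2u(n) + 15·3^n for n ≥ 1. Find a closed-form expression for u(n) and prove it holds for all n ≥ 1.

Claim: u(n) = (-2)^n + 3·3^n.

Base case: u(1) = 7, and (-2)^1 + 3·3^1 = -2 + 9 = 7.
Assume u(m) = (-2)^m + 3·3^m for some m ≥ 1.
Then u(m+1) = -2u(m) + 15·3^m = -2·((-2)^m + 3·3^m) + 15·3^m = (-2)^{m+1} − 6·3^m + 15·3^m = (-2)^{m+1} + 9·3^m = (-2)^{m+1} + 3·3^{m+1}.
This completes the inductive step, so u(n) = (-2)^n + 3·3^n for all n ≥ 1.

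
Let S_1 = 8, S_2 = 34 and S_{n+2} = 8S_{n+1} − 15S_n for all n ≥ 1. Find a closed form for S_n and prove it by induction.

Claim: S_n = 5^n + 3^n.

Base cases: S_1 = 8 and 5^1 + 3^1 = 8; S_2 = 34 and 5^2 + 3^2 = 34.
Assume S_j = 5^j + 3^j for all 1 ≤ j ≤ r, where r ≥ 2.
Then S_{r+1} = 8S_r − 15S_{r−1} = 8·(5^r + 3^r) − 15·(5^{r−1} + 3^{r−1}) = (8·5 − 15)5^{r−1} + (8·3 − 15)3^{r−1} = 25·5^{r−1} + 9·3^{r−1} = 5^{r+1} + 3^{r+1}.
By strong induction, S_n = 5^n + 3^n for all n ≥ 1.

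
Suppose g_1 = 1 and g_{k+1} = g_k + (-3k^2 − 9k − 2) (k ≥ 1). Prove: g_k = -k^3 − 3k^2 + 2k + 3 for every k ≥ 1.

Base case: g_1 = 1, and -1^3 − 3·1^2 + 2·1 + 3 = 1.
Assume g_j = -j^3 − 3j^2 + 2j + 3.
Then g_{j+1} = g_j + (-3j^2 − 9j − 2) = (-j^3 − 3j^2 + 2j + 3) + (-3j^2 − 9j − 2) = -j^3 − 6j^2 − 7j + 1,
and -(j+1)^3 − 3·(j+1)^2 + 2·(j+1) + 3 = -j^3 − 6j^2 − 7j + 1.
By induction, g_k = -k^3 − 3k^2 + 2k + 3 for all k ≥ 1.

g_k = -k^3 − 3k^2 + 2k + 3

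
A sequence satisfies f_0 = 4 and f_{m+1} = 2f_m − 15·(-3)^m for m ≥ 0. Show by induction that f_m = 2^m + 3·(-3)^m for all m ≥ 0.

Base case: f_0 = 4, and 2^0 + 3·(-3)^0 = 1 + 3 = 4.
Assume f_j = 2^j + 3·(-3)^j for some j ≥ 0.
Then f_{j+1} = 2f_j − 15·(-3)^j = 2·(2^j + 3·(-3)^j) − 15·(-3)^j = 2^{j+1} + 6·(-3)^j − 15·(-3)^j = 2^{j+1} − 9·(-3)^j = 2^{j+1} + 3·(-3)^{j+1}.
Hence f_m = 2^m + 3·(-3)^m for every m ≥ 0, by induction.

f_m = 2^m + 3·(-3)^m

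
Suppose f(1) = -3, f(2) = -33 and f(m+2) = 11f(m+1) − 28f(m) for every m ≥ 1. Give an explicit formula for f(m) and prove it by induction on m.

Claim: f(m) = 4^m − 7^m.

Base cases: f(1) = -3 and 4^1 − 7^1 = -3; f(2) = -33 and 4^2 − 7^2 = -33.
Assume f(j) = 4^j − 7^j for all 1 ≤ j ≤ k, where k ≥ 2.
Then f(k+1) = 11f(k) − 28f(k−1) = 11·(4^k − 7^k) − 28·(4^{k−1} − 7^{k−1}) = (11·4 − 28)4^{k−1} − (11·7 − 28)7^{k−1} = 16·4^{k−1} − 49·7^{k−1} = 4^{k+1} − 7^{k+1}.
By strong induction, f(m) = 4^m − 7^m for all m ≥ 1.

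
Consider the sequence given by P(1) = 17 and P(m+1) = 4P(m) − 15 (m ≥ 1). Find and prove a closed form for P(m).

Claim: P(m) = 3·4^m + 5.

Base case: P(1) = 17, and 3·4^1 + 5 = 12 + 5 = 17.
Assume P(r) = 3·4^r + 5 for some r ≥ 1.
Then P(r+1) = 4P(r) − 15 = 4·(3·4^r + 5) − 15 = 12·4^r + 20 − 15 = 3·4^{r+1} + 5.
Hence P(m) = 3·4^m + 5 for every m ≥ 1, by induction.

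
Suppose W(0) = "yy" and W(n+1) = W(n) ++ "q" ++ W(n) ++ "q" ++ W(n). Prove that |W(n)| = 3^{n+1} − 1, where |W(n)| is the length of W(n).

Base case: |W(0)| = 2, and 3^{0+1} − 1 = 2.
Assume |W(m)| = 3^{m+1} − 1.
Then |W(m+1)| = 3|W(m)| + 2 = 3(3^{m+1} − 1) + 2 = 3^{m+2} − 3 + 2 = 3^{m+2} − 1.
Hence |W(n)| = 3^{n+1} − 1 for every n ≥ 0, by induction.

|W(n)| = 3^{n+1} − 1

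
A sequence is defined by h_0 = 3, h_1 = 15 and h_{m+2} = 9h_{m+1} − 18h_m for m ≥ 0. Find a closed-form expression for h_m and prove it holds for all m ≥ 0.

Claim: h_m = 3^m + 2·6^m.

Base cases: h_0 = 3 and 3^0 + 2·6^0 = 3; h_1 = 15 and 3^1 + 2·6^1 = 15.
Assume h_i = 3^i + 2·6^i for all 0 ≤ i ≤ j, where j ≥ 1.
Then h_{j+1} = 9h_j − 18h_{j−1} = 9·(3^j + 2·6^j) − 18·(3^{j−1} + 2·6^{j−1}) = (9·3 − 18)3^{j−1} + 2·(9·6 − 18)6^{j−1} = 9·3^{j−1} + 72·6^{j−1} = 3^{j+1} + 2·6^{j+1}.
So the formula holds for j+1, and by strong induction h_m = 3^m + 2·6^m for all m ≥ 0.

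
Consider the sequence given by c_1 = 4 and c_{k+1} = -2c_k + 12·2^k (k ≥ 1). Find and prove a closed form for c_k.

Claim: c_k = (-2)^k + 3·2^k.

Base case: c_1 = 4, and (-2)^1 + 3·2^1 = -2 + 6 = 4.
Assume c_r = (-2)^r + 3·2^r for some r ≥ 1.
Then c_{r+1} = -2c_r + 12·2^r = -2·((-2)^r + 3·2^r) + 12·2^r = (-2)^{r+1} − 6·2^r + 12·2^r = (-2)^{r+1} + 6·2^r = (-2)^{r+1} + 3·2^{r+1}.
So the formula holds for r+1, and by induction c_k = (-2)^k + 3·2^k for all k ≥ 1.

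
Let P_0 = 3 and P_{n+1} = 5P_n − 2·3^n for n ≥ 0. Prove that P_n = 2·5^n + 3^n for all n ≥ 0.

Base case: P_0 = 3, and 2·5^0 + 3^0 = 2 + 1 = 3.
Assume P_m = 2·5^m + 3^m for some m ≥ 0.
Then P_{m+1} = 5P_m − 2·3^m = 5·(2·5^m + 3^m) − 2·3^m = 2·5^{m+1} + 5·3^m − 2·3^m = 2·5^{m+1} + 3·3^m = 2·5^{m+1} + 3^{m+1}.
Hence P_n = 2·5^n + 3^n for every n ≥ 0, by induction.

P_n = 2·5^n + 3^n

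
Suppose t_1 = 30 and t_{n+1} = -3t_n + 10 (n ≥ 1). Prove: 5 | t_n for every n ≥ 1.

Base case: t_1 = 30 = 5·6, so 5 | t_1.
Assume 5 | t_m, so t_m = 5s for some integer s.
Then t_{m+1} = -3t_m + 10 = -3·(5s) + 10 = 5(-3s + 2), so 5 | t_{m+1}.
Hence 5 | t_n for every n ≥ 1, by induction.

5 | t_n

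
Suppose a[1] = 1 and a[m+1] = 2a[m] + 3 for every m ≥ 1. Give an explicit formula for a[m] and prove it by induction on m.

Claim: a[m] = 2^{m+1} − 3.

Base case: a[1] = 1, and 2^{1+1} − 3 = 4 − 3 = 1.
Assume a[r] = 2^{r+1} − 3 for some r ≥ 1.
Then a[r+1] = 2a[r] + 3 = 2·(2^{r+1} − 3) + 3 = 2^{r+2} − 6 + 3 = 2^{r+2} − 3.
By induction, a[m] = 2^{m+1} − 3 for all m ≥ 1.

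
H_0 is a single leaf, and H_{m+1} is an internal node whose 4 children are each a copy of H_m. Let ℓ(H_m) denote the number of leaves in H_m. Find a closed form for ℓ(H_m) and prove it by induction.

Claim: ℓ(H_m) = 4^m.

Base case: ℓ(H_0) = 1, and 4^0 = 1.
Assume ℓ(H_j) = 4^j.
Then ℓ(H_{j+1}) = 4·ℓ(H_j) = 4·4^j = 4^{j+1}.
Hence ℓ(H_m) = 4^m for every m ≥ 0, by induction.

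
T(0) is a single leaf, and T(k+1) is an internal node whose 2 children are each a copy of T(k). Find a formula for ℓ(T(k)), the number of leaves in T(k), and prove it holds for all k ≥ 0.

Claim: ℓ(T(k)) = 2^k.

Base case: ℓ(T(0)) = 1, and 2^0 = 1.
Assume ℓ(T(j)) = 2^j.
Then ℓ(T(j+1)) = 2·ℓ(T(j)) = 2·2^j = 2^{j+1}.
So the formula holds for j+1, and by induction ℓ(T(k)) = 2^k for all k ≥ 0.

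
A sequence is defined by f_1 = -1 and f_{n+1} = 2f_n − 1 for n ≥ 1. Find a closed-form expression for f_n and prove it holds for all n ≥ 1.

Claim: f_n = -2^n + 1.

Base case: f_1 = -1, and -2^1 + 1 = -2 + 1 = -1.
Assume f_r = -2^r + 1 for some r ≥ 1.
Then f_{r+1} = 2f_r − 1 = 2·(-2^r + 1) − 1 = -2^{r+1} + 2 − 1 = -2^{r+1} + 1.
So the formula holds for r+1, and by induction f_n = -2^n + 1 for all n ≥ 1.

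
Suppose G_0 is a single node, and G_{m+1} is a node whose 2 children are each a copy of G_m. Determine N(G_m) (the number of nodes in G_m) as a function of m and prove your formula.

Claim: N(G_m) = 2^{m+1} − 1.

Base case: N(G_0) = 1, and 2^{0+1} − 1 = 1.
Assume N(G_j) = 2^{j+1} − 1.
Then N(G_{j+1}) = 1 + 2N(G_j) = 1 + 2(2^{j+1} − 1) = 2^{j+2} − 2 + 1 = 2^{j+2} − 1.
This completes the inductive step, so N(G_m) = 2^{m+1} − 1 for all m ≥ 0.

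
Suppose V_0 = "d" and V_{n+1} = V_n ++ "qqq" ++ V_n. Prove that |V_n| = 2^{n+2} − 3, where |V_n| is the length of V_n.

Base case: |V_0| = 1, and 2^{0+2} − 3 = 1.
Assume |V_r| = 2^{r+2} − 3.
Then |V_{r+1}| = |V_r| + 3 + |V_r| = 2|V_r| + 3 = 2(2^{r+2} − 3) + 3 = 2^{r+3} − 6 + 3 = 2^{r+3} − 3.
This completes the inductive step, so |V_n| = 2^{n+2} − 3 for all n ≥ 0.

|V_n| = 2^{n+2} − 3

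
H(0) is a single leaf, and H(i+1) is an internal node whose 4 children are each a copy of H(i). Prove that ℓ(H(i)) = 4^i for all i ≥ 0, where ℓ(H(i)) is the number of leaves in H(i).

Base case: ℓ(H(0)) = 1, and 4^0 = 1.
Assume ℓ(H(j)) = 4^j.
Then ℓ(H(j+1)) = 4·ℓ(H(j)) = 4·4^j = 4^{j+1}.
This completes the inductive step, so ℓ(H(i)) = 4^i for all i ≥ 0.

ℓ(H(i)) = 4^i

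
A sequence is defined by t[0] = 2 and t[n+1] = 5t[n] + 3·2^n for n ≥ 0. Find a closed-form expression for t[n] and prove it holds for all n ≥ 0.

Claim: t[n] = 3·5^n − 2^n.

Base case: t[0] = 2, and 3·5^0 − 2^0 = 3 − 1 = 2.
Assume t[m] = 3·5^m − 2^m for some m ≥ 0.
Then t[m+1] = 5t[m] + 3·2^m = 5·(3·5^m − 2^m) + 3·2^m = 3·5^{m+1} − 5·2^m + 3·2^m = 3·5^{m+1} − 2·2^m = 3·5^{m+1} − 2^{m+1}.
By induction, t[n] = 3·5^n − 2^n for all n ≥ 0.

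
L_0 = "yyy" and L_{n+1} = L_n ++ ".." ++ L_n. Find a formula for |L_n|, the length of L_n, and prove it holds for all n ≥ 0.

Claim: |L_n| = 5·2^n − 2.

Base case: |L_0| = 3, and 5·2^0 − 2 = 3.
Assume |L_r| = 5·2^r − 2.
Then |L_{r+1}| = |L_r| + 2 + |L_r| = 2|L_r| + 2 = 2(5·2^r − 2) + 2 = 5·2^{r+1} − 4 + 2 = 5·2^{r+1} − 2.
So the formula holds for r+1, and by induction |L_n| = 5·2^n − 2 for all n ≥ 0.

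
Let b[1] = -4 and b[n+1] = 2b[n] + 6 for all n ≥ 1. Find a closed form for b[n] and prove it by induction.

Claim: b[n] = 2^n − 6.

Base case: b[1] = -4, and 2^1 − 6 = 2 − 6 = -4.
Assume b[r] = 2^r − 6 for some r ≥ 1.
Then b[r+1] = 2b[r] + 6 = 2·(2^r − 6) + 6 = 2^{r+1} − 12 + 6 = 2^{r+1} − 6.
So the formula holds for r+1, and by induction b[n] = 2^n − 6 for all n ≥ 1.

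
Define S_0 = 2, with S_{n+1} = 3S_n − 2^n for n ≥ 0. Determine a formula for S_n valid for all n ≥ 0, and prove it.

Claim: S_n = 3^n + 2^n.

Base case: S_0 = 2, and 3^0 + 2^0 = 1 + 1 = 2.
Assume S_m = 3^m + 2^m for some m ≥ 0.
Then S_{m+1} = 3S_m − 2^m = 3·(3^m + 2^m) − 2^m = 3^{m+1} + 3·2^m − 2^m = 3^{m+1} + 2·2^m = 3^{m+1} + 2^{m+1}.
Hence S_n = 3^n + 2^n for every n ≥ 0, by induction.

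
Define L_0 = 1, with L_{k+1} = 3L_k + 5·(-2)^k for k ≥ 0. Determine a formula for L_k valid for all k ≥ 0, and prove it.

Claim: L_k = 2·3^k − (-2)^k.

Base case: L_0 = 1, and 2·3^0 − (-2)^0 = 2 − 1 = 1.
Assume L_j = 2·3^j − (-2)^j for some j ≥ 0.
Then L_{j+1} = 3L_j + 5·(-2)^j = 3·(2·3^j − (-2)^j) + 5·(-2)^j = 2·3^{j+1} − 3·(-2)^j + 5·(-2)^j = 2·3^{j+1} + 2·(-2)^j = 2·3^{j+1} − (-2)^{j+1}.
By induction, L_k = 2·3^k − (-2)^k for all k ≥ 0.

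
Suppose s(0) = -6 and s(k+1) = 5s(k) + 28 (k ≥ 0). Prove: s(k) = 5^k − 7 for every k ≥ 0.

Base case: s(0) = -6, and 5^0 − 7 = 1 − 7 = -6.
Assume s(m) = 5^m − 7 for some m ≥ 0.
Then s(m+1) = 5s(m) + 28 = 5·(5^m − 7) + 28 = 5^{m+1} − 35 + 28 = 5^{m+1} − 7.
So the formula holds for m+1, and by induction s(k) = 5^k − 7 for all k ≥ 0.

s(k) = 5^k − 7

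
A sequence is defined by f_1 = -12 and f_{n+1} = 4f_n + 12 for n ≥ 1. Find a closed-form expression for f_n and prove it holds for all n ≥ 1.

Claim: f_n = -2·4^n − 4.

Base case: f_1 = -12, and -2·4^1 − 4 = -8 − 4 = -12.
Assume f_m = -2·4^m − 4 for some m ≥ 1.
Then f_{m+1} = 4f_m + 12 = 4·(-2·4^m − 4) + 12 = -8·4^m − 16 + 12 = -2·4^{m+1} − 4.
By induction, f_n = -2·4^n − 4 for all n ≥ 1.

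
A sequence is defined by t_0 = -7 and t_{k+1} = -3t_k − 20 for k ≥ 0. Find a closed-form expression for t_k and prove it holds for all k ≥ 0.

Claim: t_k = -2·(-3)^k − 5.

Base case: t_0 = -7, and -2·(-3)^0 − 5 = -2 − 5 = -7.
Assume t_j = -2·(-3)^j − 5 for some j ≥ 0.
Then t_{j+1} = -3t_j − 20 = -3·(-2·(-3)^j − 5) − 20 = 6·(-3)^j + 15 − 20 = -2·(-3)^{j+1} − 5.
Hence t_k = -2·(-3)^k − 5 for every k ≥ 0, by induction.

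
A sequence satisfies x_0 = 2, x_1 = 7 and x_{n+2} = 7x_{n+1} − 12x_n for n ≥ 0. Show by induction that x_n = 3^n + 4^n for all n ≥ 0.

Base cases: x_0 = 2 and 3^0 + 4^0 = 2; x_1 = 7 and 3^1 + 4^1 = 7.
Assume x_i = 3^i + 4^i for all 0 ≤ i ≤ j, where j ≥ 1.
Then x_{j+1} = 7x_j − 12x_{j−1} = 7·(3^j + 4^j) − 12·(3^{j−1} + 4^{j−1}) = (7·3 − 12)3^{j−1} + (7·4 − 12)4^{j−1} = 9·3^{j−1} + 16·4^{j−1} = 3^{j+1} + 4^{j+1}.
Hence x_n = 3^n + 4^n for every n ≥ 0, by strong induction.

x_n = 3^n + 4^n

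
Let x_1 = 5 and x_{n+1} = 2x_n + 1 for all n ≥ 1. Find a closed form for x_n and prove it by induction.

Claim: x_n = 3·2^n − 1.

Base case: x_1 = 5, and 3·2^1 − 1 = 6 − 1 = 5.
Assume x_k = 3·2^k − 1 for some k ≥ 1.
Then x_{k+1} = 2x_k + 1 = 2·(3·2^k − 1) + 1 = 6·2^k − 2 + 1 = 3·2^{k+1} − 1.
Hence x_n = 3·2^n − 1 for every n ≥ 1, by induction.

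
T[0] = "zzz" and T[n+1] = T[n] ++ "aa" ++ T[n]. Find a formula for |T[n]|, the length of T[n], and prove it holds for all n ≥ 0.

Claim: |T[n]| = 5·2^n − 2.

Base case: |T[0]| = 3, and 5·2^0 − 2 = 3.
Assume |T[m]| = 5·2^m − 2.
Then |T[m+1]| = |T[m]| + 2 + |T[m]| = 2|T[m]| + 2 = 2(5·2^m − 2) + 2 = 5·2^{m+1} − 4 + 2 = 5·2^{m+1} − 2.
By induction, |T[n]| = 5·2^n − 2 for all n ≥ 0.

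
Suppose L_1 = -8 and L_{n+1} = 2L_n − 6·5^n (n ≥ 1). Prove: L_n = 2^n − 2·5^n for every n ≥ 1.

Base case: L_1 = -8, and 2^1 − 2·5^1 = 2 − 10 = -8.
Assume L_m = 2^m − 2·5^m for some m ≥ 1.
Then L_{m+1} = 2L_m − 6·5^m = 2·(2^m − 2·5^m) − 6·5^m = 2^{m+1} − 4·5^m − 6·5^m = 2^{m+1} − 10·5^m = 2^{m+1} − 2·5^{m+1}.
Hence L_n = 2^n − 2·5^n for every n ≥ 1, by induction.

L_n = 2^n − 2·5^n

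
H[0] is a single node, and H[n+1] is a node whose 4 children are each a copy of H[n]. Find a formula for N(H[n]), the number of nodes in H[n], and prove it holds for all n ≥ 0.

Claim: N(H[n]) = (4^{n+1} − 1)/3.

Base case: N(H[0]) = 1, and (4^{0+1} − 1)/3 = 1.
Assume N(H[r]) = (4^{r+1} − 1)/3.
Then N(H[r+1]) = 1 + 4N(H[r]) = 1 + 4·(4^{r+1} − 1)/3 = 1 + (4^{r+2} − 4)/3 = (3 + 4^{r+2} − 4)/3 = (4^{r+2} − 1)/3.
By induction, N(H[n]) = (4^{n+1} − 1)/3 for all n ≥ 0.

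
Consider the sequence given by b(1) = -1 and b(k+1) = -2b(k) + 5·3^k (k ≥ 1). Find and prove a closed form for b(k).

Claim: b(k) = 2·(-2)^k + 3^k.

Base case: b(1) = -1, and 2·(-2)^1 + 3^1 = -4 + 3 = -1.
Assume b(m) = 2·(-2)^m + 3^m for some m ≥ 1.
Then b(m+1) = -2b(m) + 5·3^m = -2·(2·(-2)^m + 3^m) + 5·3^m = 2·(-2)^{m+1} − 2·3^m + 5·3^m = 2·(-2)^{m+1} + 3·3^m = 2·(-2)^{m+1} + 3^{m+1}.
Hence b(k) = 2·(-2)^k + 3^k for every k ≥ 1, by induction.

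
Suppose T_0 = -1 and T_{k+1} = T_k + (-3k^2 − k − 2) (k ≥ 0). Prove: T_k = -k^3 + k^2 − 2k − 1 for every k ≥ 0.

Base case: T_0 = -1, and -0^3 + 0^2 − 2·0 − 1 = -1.
Assume T_j = -j^3 + j^2 − 2j − 1.
Then T_{j+1} = T_j + (-3j^2 − j − 2) = (-j^3 + j^2 − 2j − 1) + (-3j^2 − j − 2) = -j^3 − 2j^2 − 3j − 3,
and -(j+1)^3 + (j+1)^2 − 2·(j+1) − 1 = -j^3 − 2j^2 − 3j − 3.
Hence T_k = -k^3 + k^2 − 2k − 1 for every k ≥ 0, by induction.

T_k = -k^3 + k^2 − 2k − 1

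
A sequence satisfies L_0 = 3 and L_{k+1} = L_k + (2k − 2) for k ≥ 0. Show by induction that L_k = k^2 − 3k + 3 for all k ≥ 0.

Base case: L_0 = 3, and 0^2 − 3·0 + 3 = 3.
Assume L_m = m^2 − 3m + 3.
Then L_{m+1} = L_m + (2m − 2) = (m^2 − 3m + 3) + (2m − 2) = m^2 − m + 1,
and (m+1)^2 − 3·(m+1) + 3 = m^2 − m + 1.
This completes the inductive step, so L_k = k^2 − 3k + 3 for all k ≥ 0.

L_k = k^2 − 3k + 3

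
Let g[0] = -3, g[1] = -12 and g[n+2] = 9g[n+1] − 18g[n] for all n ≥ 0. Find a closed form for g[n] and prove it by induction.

Claim: g[n] = -6^n − 2·3^n.

Base cases: g[0] = -3 and -6^0 − 2·3^0 = -3; g[1] = -12 and -6^1 − 2·3^1 = -12.
Assume g[j] = -6^j − 2·3^j for all 0 ≤ j ≤ m, where m ≥ 1.
Then g[m+1] = 9g[m] − 18g[m−1] = 9·(-6^m − 2·3^m) − 18·(-6^{m−1} − 2·3^{m−1}) = -(9·6 − 18)6^{m−1} − 2·(9·3 − 18)3^{m−1} = -36·6^{m−1} − 18·3^{m−1} = -6^{m+1} − 2·3^{m+1}.
So the formula holds for m+1, and by strong induction g[n] = -6^n − 2·3^n for all n ≥ 0.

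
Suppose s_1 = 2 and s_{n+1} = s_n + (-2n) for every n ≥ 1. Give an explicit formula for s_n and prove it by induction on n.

Claim: s_n = -n^2 + n + 2.

Base case: s_1 = 2, and -1^2 + 1 + 2 = 2.
Assume s_j = -j^2 + j + 2.
Then s_{j+1} = s_j + (-2j) = (-j^2 + j + 2) + (-2j) = -j^2 − j + 2,
and -(j+1)^2 + (j+1) + 2 = -j^2 − j + 2.
This completes the inductive step, so s_n = -n^2 + n + 2 for all n ≥ 1.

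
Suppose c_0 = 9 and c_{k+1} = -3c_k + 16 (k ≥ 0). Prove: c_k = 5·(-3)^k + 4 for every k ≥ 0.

Base case: c_0 = 9, and 5·(-3)^0 + 4 = 5 + 4 = 9.
Assume c_m = 5·(-3)^m + 4 for some m ≥ 0.
Then c_{m+1} = -3c_m + 16 = -3·(5·(-3)^m + 4) + 16 = -15·(-3)^m − 12 + 16 = 5·(-3)^{m+1} + 4.
By induction, c_k = 5·(-3)^k + 4 for all k ≥ 0.

c_k = 5·(-3)^k + 4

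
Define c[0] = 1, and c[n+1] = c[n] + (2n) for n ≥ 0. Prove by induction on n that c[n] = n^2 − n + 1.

Base case: c[0] = 1, and 0^2 − 0 + 1 = 1.
Assume c[k] = k^2 − k + 1.
Then c[k+1] = c[k] + (2k) = (k^2 − k + 1) + (2k) = k^2 + k + 1,
and (k+1)^2 − (k+1) + 1 = k^2 + k + 1.
By induction, c[n] = n^2 − n + 1 for all n ≥ 0.

c[n] = n^2 − n + 1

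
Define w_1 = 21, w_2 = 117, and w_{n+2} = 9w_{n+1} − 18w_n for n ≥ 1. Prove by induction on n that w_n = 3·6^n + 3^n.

Base cases: w_1 = 21 and 3·6^1 + 3^1 = 21; w_2 = 117 and 3·6^2 + 3^2 = 117.
Assume w_i = 3·6^i + 3^i for all 1 ≤ i ≤ j, where j ≥ 2.
Then w_{j+1} = 9w_j − 18w_{j−1} = 9·(3·6^j + 3^j) − 18·(3·6^{j−1} + 3^{j−1}) = 3·(9·6 − 18)6^{j−1} + (9·3 − 18)3^{j−1} = 108·6^{j−1} + 9·3^{j−1} = 3·6^{j+1} + 3^{j+1}.
So the formula holds for j+1, and by strong induction w_n = 3·6^n + 3^n for all n ≥ 1.

w_n = 3·6^n + 3^n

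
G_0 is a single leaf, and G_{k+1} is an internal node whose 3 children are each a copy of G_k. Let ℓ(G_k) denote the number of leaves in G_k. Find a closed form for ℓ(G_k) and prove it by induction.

Claim: ℓ(G_k) = 3^k.

Base case: ℓ(G_0) = 1, and 3^0 = 1.
Assume ℓ(G_j) = 3^j.
Then ℓ(G_{j+1}) = 3·ℓ(G_j) = 3·3^j = 3^{j+1}.
Hence ℓ(G_k) = 3^k for every k ≥ 0, by induction.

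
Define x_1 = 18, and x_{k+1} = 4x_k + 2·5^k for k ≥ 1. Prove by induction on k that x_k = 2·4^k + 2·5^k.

Base case: x_1 = 18, and 2·4^1 + 2·5^1 = 8 + 10 = 18.
Assume x_r = 2·4^r + 2·5^r for some r ≥ 1.
Then x_{r+1} = 4x_r + 2·5^r = 4·(2·4^r + 2·5^r) + 2·5^r = 2·4^{r+1} + 8·5^r + 2·5^r = 2·4^{r+1} + 10·5^r = 2·4^{r+1} + 2·5^{r+1}.
This completes the inductive step, so x_k = 2·4^k + 2·5^k for all k ≥ 1.

x_k = 2·4^k + 2·5^k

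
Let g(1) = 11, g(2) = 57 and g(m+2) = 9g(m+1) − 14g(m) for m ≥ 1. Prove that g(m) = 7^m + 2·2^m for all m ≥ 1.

Base cases: g(1) = 11 and 7^1 + 2·2^1 = 11; g(2) = 57 and 7^2 + 2·2^2 = 57.
Assume g(j) = 7^j + 2·2^j for all 1 ≤ j ≤ r, where r ≥ 2.
Then g(r+1) = 9g(r) − 14g(r−1) = 9·(7^r + 2·2^r) − 14·(7^{r−1} + 2·2^{r−1}) = (9·7 − 14)7^{r−1} + 2·(9·2 − 14)2^{r−1} = 49·7^{r−1} + 8·2^{r−1} = 7^{r+1} + 2·2^{r+1}.
Hence g(m) = 7^m + 2·2^m for every m ≥ 1, by strong induction.

g(m) = 7^m + 2·2^m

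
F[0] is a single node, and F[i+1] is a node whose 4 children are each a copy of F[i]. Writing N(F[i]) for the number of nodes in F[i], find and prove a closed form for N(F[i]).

Claim: N(F[i]) = (4^{i+1} − 1)/3.

Base case: N(F[0]) = 1, and (4^{0+1} − 1)/3 = 1.
Assume N(F[m]) = (4^{m+1} − 1)/3.
Then N(F[m+1]) = 1 + 4N(F[m]) = 1 + 4·(4^{m+1} − 1)/3 = 1 + (4^{m+2} − 4)/3 = (3 + 4^{m+2} − 4)/3 = (4^{m+2} − 1)/3.
This completes the inductive step, so N(F[i]) = (4^{i+1} − 1)/3 for all i ≥ 0.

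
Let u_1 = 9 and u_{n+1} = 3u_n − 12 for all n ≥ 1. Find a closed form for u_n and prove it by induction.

Claim: u_n = 3^n + 6.

Base case: u_1 = 9, and 3^1 + 6 = 3 + 6 = 9.
Assume u_k = 3^k + 6 for some k ≥ 1.
Then u_{k+1} = 3u_k − 12 = 3·(3^k + 6) − 12 = 3^{k+1} + 18 − 12 = 3^{k+1} + 6.
This completes the inductive step, so u_n = 3^n + 6 for all n ≥ 1.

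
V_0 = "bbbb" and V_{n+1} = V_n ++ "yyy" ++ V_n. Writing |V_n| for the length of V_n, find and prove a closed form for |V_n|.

Claim: |V_n| = 7·2^n − 3.

Base case: |V_0| = 4, and 7·2^0 − 3 = 4.
Assume |V_k| = 7·2^k − 3.
Then |V_{k+1}| = |V_k| + 3 + |V_k| = 2|V_k| + 3 = 2(7·2^k − 3) + 3 = 7·2^{k+1} − 6 + 3 = 7·2^{k+1} − 3.
This completes the inductive step, so |V_n| = 7·2^n − 3 for all n ≥ 0.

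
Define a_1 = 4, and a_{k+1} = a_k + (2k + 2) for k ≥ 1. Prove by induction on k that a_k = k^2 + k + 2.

Base case: a_1 = 4, and 1^2 + 1 + 2 = 4.
Assume a_m = m^2 + m + 2.
Then a_{m+1} = a_m + (2m + 2) = (m^2 + m + 2) + (2m + 2) = m^2 + 3m + 4,
and (m+1)^2 + (m+1) + 2 = m^2 + 3m + 4.
By induction, a_k = k^2 + k + 2 for all k ≥ 1.

a_k = k^2 + k + 2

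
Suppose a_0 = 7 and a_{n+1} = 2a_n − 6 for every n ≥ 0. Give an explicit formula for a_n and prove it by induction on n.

Claim: a_n = 2^n + 6.

Base case: a_0 = 7, and 2^0 + 6 = 1 + 6 = 7.
Assume a_j = 2^j + 6 for some j ≥ 0.
Then a_{j+1} = 2a_j − 6 = 2·(2^j + 6) − 6 = 2^{j+1} + 12 − 6 = 2^{j+1} + 6.
Hence a_n = 2^n + 6 for every n ≥ 0, by induction.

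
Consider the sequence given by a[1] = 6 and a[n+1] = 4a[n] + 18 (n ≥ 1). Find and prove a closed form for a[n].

Claim: a[n] = 3·4^n − 6.

Base case: a[1] = 6, and 3·4^1 − 6 = 12 − 6 = 6.
Assume a[j] = 3·4^j − 6 for some j ≥ 1.
Then a[j+1] = 4a[j] + 18 = 4·(3·4^j − 6) + 18 = 12·4^j − 24 + 18 = 3·4^{j+1} − 6.
Hence a[n] = 3·4^n − 6 for every n ≥ 1, by induction.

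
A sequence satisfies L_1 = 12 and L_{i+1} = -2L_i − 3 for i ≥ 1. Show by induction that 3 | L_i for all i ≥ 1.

Base case: L_1 = 12 = 3·4, so 3 | L_1.
Assume 3 | L_k, so L_k = 3t for some integer t.
Then L_{k+1} = -2L_k − 3 = -2·(3t) − 3 = 3(-2t − 1), so 3 | L_{k+1}.
Hence 3 | L_i for every i ≥ 1, by induction.

3 | L_i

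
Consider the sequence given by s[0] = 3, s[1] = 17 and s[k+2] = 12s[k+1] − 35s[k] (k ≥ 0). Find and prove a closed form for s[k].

Claim: s[k] = 7^k + 2·5^k.

Base cases: s[0] = 3 and 7^0 + 2·5^0 = 3; s[1] = 17 and 7^1 + 2·5^1 = 17.
Assume s[j] = 7^j + 2·5^j for all 0 ≤ j ≤ m, where m ≥ 1.
Then s[m+1] = 12s[m] − 35s[m−1] = 12·(7^m + 2·5^m) − 35·(7^{m−1} + 2·5^{m−1}) = (12·7 − 35)7^{m−1} + 2·(12·5 − 35)5^{m−1} = 49·7^{m−1} + 50·5^{m−1} = 7^{m+1} + 2·5^{m+1}.
Hence s[k] = 7^k + 2·5^k for every k ≥ 0, by strong induction.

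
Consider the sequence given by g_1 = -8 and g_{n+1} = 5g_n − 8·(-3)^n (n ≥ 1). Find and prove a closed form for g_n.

Claim: g_n = -5^n + (-3)^n.

Base case: g_1 = -8, and -5^1 + (-3)^1 = -5 − 3 = -8.
Assume g_k = -5^k + (-3)^k for some k ≥ 1.
Then g_{k+1} = 5g_k − 8·(-3)^k = 5·(-5^k + (-3)^k) − 8·(-3)^k = -5^{k+1} + 5·(-3)^k − 8·(-3)^k = -5^{k+1} − 3·(-3)^k = -5^{k+1} + (-3)^{k+1}.
This completes the inductive step, so g_n = -5^n + (-3)^n for all n ≥ 1.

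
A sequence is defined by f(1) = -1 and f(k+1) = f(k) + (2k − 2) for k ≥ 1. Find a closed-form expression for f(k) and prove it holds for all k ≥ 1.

Claim: f(k) = k^2 − 3k + 1.

Base case: f(1) = -1, and 1^2 − 3·1 + 1 = -1.
Assume f(m) = m^2 − 3m + 1.
Then f(m+1) = f(m) + (2m − 2) = (m^2 − 3m + 1) + (2m − 2) = m^2 − m − 1,
and (m+1)^2 − 3·(m+1) + 1 = m^2 − m − 1.
By induction, f(k) = k^2 − 3k + 1 for all k ≥ 1.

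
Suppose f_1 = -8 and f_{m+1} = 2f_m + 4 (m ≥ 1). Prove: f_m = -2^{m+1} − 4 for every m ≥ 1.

Base case: f_1 = -8, and -2^{1+1} − 4 = -4 − 4 = -8.
Assume f_j = -2^{j+1} − 4 for some j ≥ 1.
Then f_{j+1} = 2f_j + 4 = 2·(-2^{j+1} − 4) + 4 = -2^{j+2} − 8 + 4 = -2^{j+2} − 4.
So the formula holds for j+1, and by induction f_m = -2^{m+1} − 4 for all m ≥ 1.

f_m = -2^{m+1} − 4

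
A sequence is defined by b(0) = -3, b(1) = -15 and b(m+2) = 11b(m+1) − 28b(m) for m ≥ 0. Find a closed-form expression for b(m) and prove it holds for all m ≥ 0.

Claim: b(m) = -7^m − 2·4^m.

Base cases: b(0) = -3 and -7^0 − 2·4^0 = -3; b(1) = -15 and -7^1 − 2·4^1 = -15.
Assume b(j) = -7^j − 2·4^j for all 0 ≤ j ≤ k, where k ≥ 1.
Then b(k+1) = 11b(k) − 28b(k−1) = 11·(-7^k − 2·4^k) − 28·(-7^{k−1} − 2·4^{k−1}) = -(11·7 − 28)7^{k−1} − 2·(11·4 − 28)4^{k−1} = -49·7^{k−1} − 32·4^{k−1} = -7^{k+1} − 2·4^{k+1}.
This completes the inductive step, so b(m) = -7^m − 2·4^m for all m ≥ 0.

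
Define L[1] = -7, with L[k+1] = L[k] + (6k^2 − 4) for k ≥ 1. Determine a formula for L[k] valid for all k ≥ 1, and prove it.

Claim: L[k] = 2k^3 − 3k^2 − 3k − 3.

Base case: L[1] = -7, and 2·1^3 − 3·1^2 − 3·1 − 3 = -7.
Assume L[r] = 2r^3 − 3r^2 − 3r − 3.
Then L[r+1] = L[r] + (6r^2 − 4) = (2r^3 − 3r^2 − 3r − 3) + (6r^2 − 4) = 2r^3 + 3r^2 − 3r − 7,
and 2·(r+1)^3 − 3·(r+1)^2 − 3·(r+1) − 3 = 2r^3 + 3r^2 − 3r − 7.
By induction, L[k] = 2k^3 − 3k^2 − 3k − 3 for all k ≥ 1.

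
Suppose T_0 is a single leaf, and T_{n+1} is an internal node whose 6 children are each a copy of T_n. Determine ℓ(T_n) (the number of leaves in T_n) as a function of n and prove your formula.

Claim: ℓ(T_n) = 6^n.

Base case: ℓ(T_0) = 1, and 6^0 = 1.
Assume ℓ(T_r) = 6^r.
Then ℓ(T_{r+1}) = 6·ℓ(T_r) = 6·6^r = 6^{r+1}.
So the formula holds for r+1, and by induction ℓ(T_n) = 6^n for all n ≥ 0.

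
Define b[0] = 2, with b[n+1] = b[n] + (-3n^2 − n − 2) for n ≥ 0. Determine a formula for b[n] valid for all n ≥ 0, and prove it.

Claim: b[n] = -n^3 + n^2 − 2n + 2.

Base case: b[0] = 2, and -0^3 + 0^2 − 2·0 + 2 = 2.
Assume b[j] = -j^3 + j^2 − 2j + 2.
Then b[j+1] = b[j] + (-3j^2 − j − 2) = (-j^3 + j^2 − 2j + 2) + (-3j^2 − j − 2) = -j^3 − 2j^2 − 3j,
and -(j+1)^3 + (j+1)^2 − 2·(j+1) + 2 = -j^3 − 2j^2 − 3j.
This completes the inductive step, so b[n] = -n^3 + n^2 − 2n + 2 for all n ≥ 0.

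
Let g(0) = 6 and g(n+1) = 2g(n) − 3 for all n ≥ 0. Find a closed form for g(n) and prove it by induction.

Claim: g(n) = 3·2^n + 3.

Base case: g(0) = 6, and 3·2^0 + 3 = 3 + 3 = 6.
Assume g(r) = 3·2^r + 3 for some r ≥ 0.
Then g(r+1) = 2g(r) − 3 = 2·(3·2^r + 3) − 3 = 6·2^r + 6 − 3 = 3·2^{r+1} + 3.
So the formula holds for r+1, and by induction g(n) = 3·2^n + 3 for all n ≥ 0.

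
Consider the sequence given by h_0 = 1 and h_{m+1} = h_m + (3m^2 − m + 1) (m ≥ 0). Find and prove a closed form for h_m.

Claim: h_m = m^3 − 2m^2 + 2m + 1.

Base case: h_0 = 1, and 0^3 − 2·0^2 + 2·0 + 1 = 1.
Assume h_j = j^3 − 2j^2 + 2j + 1.
Then h_{j+1} = h_j + (3j^2 − j + 1) = (j^3 − 2j^2 + 2j + 1) + (3j^2 − j + 1) = j^3 + j^2 + j + 2,
and (j+1)^3 − 2·(j+1)^2 + 2·(j+1) + 1 = j^3 + j^2 + j + 2.
This completes the inductive step, so h_m = m^3 − 2m^2 + 2m + 1 for all m ≥ 0.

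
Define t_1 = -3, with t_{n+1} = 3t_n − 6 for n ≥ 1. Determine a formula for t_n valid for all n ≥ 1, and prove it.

Claim: t_n = -2·3^n + 3.

Base case: t_1 = -3, and -2·3^1 + 3 = -6 + 3 = -3.
Assume t_k = -2·3^k + 3 for some k ≥ 1.
Then t_{k+1} = 3t_k − 6 = 3·(-2·3^k + 3) − 6 = -6·3^k + 9 − 6 = -2·3^{k+1} + 3.
This completes the inductive step, so t_n = -2·3^n + 3 for all n ≥ 1.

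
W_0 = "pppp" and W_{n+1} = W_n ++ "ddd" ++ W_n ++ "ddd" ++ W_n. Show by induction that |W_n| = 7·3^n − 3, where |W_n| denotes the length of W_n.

Base case: |W_0| = 4, and 7·3^0 − 3 = 4.
Assume |W_m| = 7·3^m − 3.
Then |W_{m+1}| = 3|W_m| + 6 = 3(7·3^m − 3) + 6 = 7·3^{m+1} − 9 + 6 = 7·3^{m+1} − 3.
By induction, |W_n| = 7·3^n − 3 for all n ≥ 0.

|W_n| = 7·3^n − 3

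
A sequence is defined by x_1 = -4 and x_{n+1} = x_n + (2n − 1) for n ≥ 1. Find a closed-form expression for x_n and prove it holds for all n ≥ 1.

Claim: x_n = n^2 − 2n − 3.

Base case: x_1 = -4, and 1^2 − 2·1 − 3 = -4.
Assume x_j = j^2 − 2j − 3.
Then x_{j+1} = x_j + (2j − 1) = (j^2 − 2j − 3) + (2j − 1) = j^2 − 4,
and (j+1)^2 − 2·(j+1) − 3 = j^2 − 4.
By induction, x_n = n^2 − 2n − 3 for all n ≥ 1.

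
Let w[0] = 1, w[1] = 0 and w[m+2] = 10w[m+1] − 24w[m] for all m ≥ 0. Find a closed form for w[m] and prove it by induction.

Claim: w[m] = 3·4^m − 2·6^m.

Base cases: w[0] = 1 and 3·4^0 − 2·6^0 = 1; w[1] = 0 and 3·4^1 − 2·6^1 = 0.
Assume w[j] = 3·4^j − 2·6^j for all 0 ≤ j ≤ r, where r ≥ 1.
Then w[r+1] = 10w[r] − 24w[r−1] = 10·(3·4^r − 2·6^r) − 24·(3·4^{r−1} − 2·6^{r−1}) = 3·(10·4 − 24)4^{r−1} − 2·(10·6 − 24)6^{r−1} = 48·4^{r−1} − 72·6^{r−1} = 3·4^{r+1} − 2·6^{r+1}.
This completes the inductive step, so w[m] = 3·4^m − 2·6^m for all m ≥ 0.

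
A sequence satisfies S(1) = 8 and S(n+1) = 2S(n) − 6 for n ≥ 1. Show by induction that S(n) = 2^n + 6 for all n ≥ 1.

Base case: S(1) = 8, and 2^1 + 6 = 2 + 6 = 8.
Assume S(k) = 2^k + 6 for some k ≥ 1.
Then S(k+1) = 2S(k) − 6 = 2·(2^k + 6) − 6 = 2^{k+1} + 12 − 6 = 2^{k+1} + 6.
So the formula holds for k+1, and by induction S(n) = 2^n + 6 for all n ≥ 1.

S(n) = 2^n + 6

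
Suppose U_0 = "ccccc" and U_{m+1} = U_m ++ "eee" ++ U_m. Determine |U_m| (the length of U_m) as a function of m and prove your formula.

Claim: |U_m| = 2^{m+3} − 3.

Base case: |U_0| = 5, and 2^{0+3} − 3 = 5.
Assume |U_r| = 2^{r+3} − 3.
Then |U_{r+1}| = |U_r| + 3 + |U_r| = 2|U_r| + 3 = 2(2^{r+3} − 3) + 3 = 2^{r+1+3} − 6 + 3 = 2^{r+1+3} − 3.
Hence |U_m| = 2^{m+3} − 3 for every m ≥ 0, by induction.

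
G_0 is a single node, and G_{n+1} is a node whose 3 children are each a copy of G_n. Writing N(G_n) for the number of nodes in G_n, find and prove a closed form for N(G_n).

Claim: N(G_n) = (3^{n+1} − 1)/2.

Base case: N(G_0) = 1, and (3^{0+1} − 1)/2 = 1.
Assume N(G_m) = (3^{m+1} − 1)/2.
Then N(G_{m+1}) = 1 + 3N(G_m) = 1 + 3·(3^{m+1} − 1)/2 = 1 + (3^{m+2} − 3)/2 = (2 + 3^{m+2} − 3)/2 = (3^{m+2} − 1)/2.
So the formula holds for m+1, and by induction N(G_n) = (3^{n+1} − 1)/2 for all n ≥ 0.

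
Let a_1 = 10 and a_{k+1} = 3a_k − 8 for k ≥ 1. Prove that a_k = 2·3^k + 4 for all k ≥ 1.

Base case: a_1 = 10, and 2·3^1 + 4 = 6 + 4 = 10.
Assume a_r = 2·3^r + 4 for some r ≥ 1.
Then a_{r+1} = 3a_r − 8 = 3·(2·3^r + 4) − 8 = 6·3^r + 12 − 8 = 2·3^{r+1} + 4.
Hence a_k = 2·3^k + 4 for every k ≥ 1, by induction.

a_k = 2·3^k + 4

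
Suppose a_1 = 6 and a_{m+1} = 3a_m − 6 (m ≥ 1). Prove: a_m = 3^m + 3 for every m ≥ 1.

Base case: a_1 = 6, and 3^1 + 3 = 3 + 3 = 6.
Assume a_j = 3^j + 3 for some j ≥ 1.
Then a_{j+1} = 3a_j − 6 = 3·(3^j + 3) − 6 = 3^{j+1} + 9 − 6 = 3^{j+1} + 3.
So the formula holds for j+1, and by induction a_m = 3^m + 3 for all m ≥ 1.

a_m = 3^m + 3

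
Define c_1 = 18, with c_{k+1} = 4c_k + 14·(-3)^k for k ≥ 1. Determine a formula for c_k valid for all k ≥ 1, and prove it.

Claim: c_k = 3·4^k − 2·(-3)^k.

Base case: c_1 = 18, and 3·4^1 − 2·(-3)^1 = 12 + 6 = 18.
Assume c_j = 3·4^j − 2·(-3)^j for some j ≥ 1.
Then c_{j+1} = 4c_j + 14·(-3)^j = 4·(3·4^j − 2·(-3)^j) + 14·(-3)^j = 3·4^{j+1} − 8·(-3)^j + 14·(-3)^j = 3·4^{j+1} + 6·(-3)^j = 3·4^{j+1} − 2·(-3)^{j+1}.
So the formula holds for j+1, and by induction c_k = 3·4^k − 2·(-3)^k for all k ≥ 1.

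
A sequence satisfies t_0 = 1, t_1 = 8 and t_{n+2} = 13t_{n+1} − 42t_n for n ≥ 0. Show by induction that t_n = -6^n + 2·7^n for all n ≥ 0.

Base cases: t_0 = 1 and -6^0 + 2·7^0 = 1; t_1 = 8 and -6^1 + 2·7^1 = 8.
Assume t_i = -6^i + 2·7^i for all 0 ≤ i ≤ j, where j ≥ 1.
Then t_{j+1} = 13t_j − 42t_{j−1} = 13·(-6^j + 2·7^j) − 42·(-6^{j−1} + 2·7^{j−1}) = -(13·6 − 42)6^{j−1} + 2·(13·7 − 42)7^{j−1} = -36·6^{j−1} + 98·7^{j−1} = -6^{j+1} + 2·7^{j+1}.
Hence t_n = -6^n + 2·7^n for every n ≥ 0, by strong induction.

t_n = -6^n + 2·7^n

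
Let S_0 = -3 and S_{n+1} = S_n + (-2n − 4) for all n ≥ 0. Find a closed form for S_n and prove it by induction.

Claim: S_n = -n^2 − 3n − 3.

Base case: S_0 = -3, and -0^2 − 3·0 − 3 = -3.
Assume S_k = -k^2 − 3k − 3.
Then S_{k+1} = S_k + (-2k − 4) = (-k^2 − 3k − 3) + (-2k − 4) = -k^2 − 5k − 7,
and -(k+1)^2 − 3·(k+1) − 3 = -k^2 − 5k − 7.
This completes the inductive step, so S_n = -n^2 − 3n − 3 for all n ≥ 0.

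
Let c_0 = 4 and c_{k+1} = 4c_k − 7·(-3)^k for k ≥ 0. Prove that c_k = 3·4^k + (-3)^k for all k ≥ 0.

Base case: c_0 = 4, and 3·4^0 + (-3)^0 = 3 + 1 = 4.
Assume c_j = 3·4^j + (-3)^j for some j ≥ 0.
Then c_{j+1} = 4c_j − 7·(-3)^j = 4·(3·4^j + (-3)^j) − 7·(-3)^j = 3·4^{j+1} + 4·(-3)^j − 7·(-3)^j = 3·4^{j+1} − 3·(-3)^j = 3·4^{j+1} + (-3)^{j+1}.
This completes the inductive step, so c_k = 3·4^k + (-3)^k for all k ≥ 0.

c_k = 3·4^k + (-3)^k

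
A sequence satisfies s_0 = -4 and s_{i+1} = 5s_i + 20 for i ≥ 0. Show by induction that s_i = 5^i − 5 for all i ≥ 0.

Base case: s_0 = -4, and 5^0 − 5 = 1 − 5 = -4.
Assume s_k = 5^k − 5 for some k ≥ 0.
Then s_{k+1} = 5s_k + 20 = 5·(5^k − 5) + 20 = 5^{k+1} − 25 + 20 = 5^{k+1} − 5.
So the formula holds for k+1, and by induction s_i = 5^i − 5 for all i ≥ 0.

s_i = 5^i − 5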